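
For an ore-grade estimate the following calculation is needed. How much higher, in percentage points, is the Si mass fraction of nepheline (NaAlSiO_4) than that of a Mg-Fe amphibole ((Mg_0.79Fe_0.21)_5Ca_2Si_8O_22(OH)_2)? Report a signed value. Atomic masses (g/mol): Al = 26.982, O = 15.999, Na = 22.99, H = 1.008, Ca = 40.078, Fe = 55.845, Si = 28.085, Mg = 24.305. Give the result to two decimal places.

-6.80 percentage points

M(NaAlSiO_4) = 142.053 g/mol, so wt% Si = 28.085/142.053 × 100 = 19.77%.
M((Mg_0.79Fe_0.21)_5Ca_2Si_8O_22(OH)_2) = 845.470 g/mol, so wt% Si = 224.680/845.470 × 100 = 26.57%.
19.77 − 26.57 = -6.80 pp.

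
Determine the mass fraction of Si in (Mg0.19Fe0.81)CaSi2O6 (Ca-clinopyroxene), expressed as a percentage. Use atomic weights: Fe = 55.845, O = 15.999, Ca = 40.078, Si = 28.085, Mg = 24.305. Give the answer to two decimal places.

23.20 wt%

Formula mass = 0.19×24.305 + 0.81×55.845 + 1×40.078 + 2×28.085 + 6×15.999 = 242.094 g/mol, of which 56.170 g is Si.
So Si makes up 56.170/242.094 = 0.2320 of the mass, i.e. 23.20%.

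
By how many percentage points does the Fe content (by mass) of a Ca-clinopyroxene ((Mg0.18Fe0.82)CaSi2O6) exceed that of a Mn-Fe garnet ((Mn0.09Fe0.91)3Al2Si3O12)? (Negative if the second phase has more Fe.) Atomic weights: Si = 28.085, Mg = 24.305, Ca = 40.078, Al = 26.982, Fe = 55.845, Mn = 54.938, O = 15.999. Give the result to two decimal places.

M((Mg0.18Fe0.82)CaSi2O6) = 242.410 g/mol, so wt% Fe = 45.793/242.410 × 100 = 18.89%.
M((Mn0.09Fe0.91)3Al2Si3O12) = 497.497 g/mol, so wt% Fe = 152.457/497.497 × 100 = 30.64%.
18.89 − 30.64 = -11.75 pp.

-11.75 percentage points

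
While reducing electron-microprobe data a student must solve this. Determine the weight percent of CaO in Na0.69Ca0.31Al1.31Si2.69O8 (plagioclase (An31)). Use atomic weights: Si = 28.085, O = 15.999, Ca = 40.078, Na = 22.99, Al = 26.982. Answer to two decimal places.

Molar mass of Na0.69Ca0.31Al1.31Si2.69O8 = 0.69·22.99 + 0.31·40.078 + 1.31·26.982 + 2.69·28.085 + 8·15.999 = 267.174 g/mol.
Each formula unit contains 0.31 Ca, equivalent to 0.31/1 = 0.3100 mol CaO.
M(CaO) = 1×40.078 + 1×15.999 = 56.077 g/mol.
Mass of CaO per formula unit = 0.3100 × 56.077 = 17.384 g.
CaO wt% = 17.384 / 267.174 × 100 = 6.51%.

6.51 wt%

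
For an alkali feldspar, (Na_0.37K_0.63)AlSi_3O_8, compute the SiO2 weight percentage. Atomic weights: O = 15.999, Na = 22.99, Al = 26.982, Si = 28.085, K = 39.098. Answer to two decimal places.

M((Na_0.37K_0.63)AlSi_3O_8) = 272.367 g/mol; M(SiO2) = 60.083 g/mol.
Moles SiO2 per formula unit = 3 Si ÷ 1 = 3.0000.
SiO2 fraction = (3.0000 × 60.083) / 272.367 = 180.249/272.367 = 0.6618.

66.18 wt%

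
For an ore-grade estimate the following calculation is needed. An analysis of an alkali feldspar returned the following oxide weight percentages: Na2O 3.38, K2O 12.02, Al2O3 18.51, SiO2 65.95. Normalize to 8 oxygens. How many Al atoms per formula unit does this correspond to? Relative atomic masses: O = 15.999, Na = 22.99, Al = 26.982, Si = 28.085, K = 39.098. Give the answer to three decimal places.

0.994 Al apfu

Na2O: 3.38/61.979 = 0.05453 mol → 0.10906 mol Na, 0.05453 mol O.
K2O: 12.02/94.195 = 0.12761 mol → 0.25522 mol K, 0.12761 mol O.
Al2O3: 18.51/101.961 = 0.18154 mol → 0.36308 mol Al, 0.54462 mol O.
SiO2: 65.95/60.083 = 1.09765 mol → 1.09765 mol Si, 2.19530 mol O.
Total oxygen = 2.92206 mol. Normalization factor = 8/2.92206 = 2.73779.
Al per 8 O = 0.36308 × 2.73779 = 0.994.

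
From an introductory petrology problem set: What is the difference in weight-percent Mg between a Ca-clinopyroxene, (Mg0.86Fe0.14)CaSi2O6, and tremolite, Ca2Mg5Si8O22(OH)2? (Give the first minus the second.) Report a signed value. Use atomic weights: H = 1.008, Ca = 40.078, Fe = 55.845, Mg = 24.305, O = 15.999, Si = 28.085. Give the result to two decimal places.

-5.50 percentage points

M((Mg0.86Fe0.14)CaSi2O6) = 220.963 g/mol, so wt% Mg = 20.902/220.963 × 100 = 9.46%.
M(Ca2Mg5Si8O22(OH)2) = 812.353 g/mol, so wt% Mg = 121.525/812.353 × 100 = 14.96%.
9.46 − 14.96 = -5.50 pp.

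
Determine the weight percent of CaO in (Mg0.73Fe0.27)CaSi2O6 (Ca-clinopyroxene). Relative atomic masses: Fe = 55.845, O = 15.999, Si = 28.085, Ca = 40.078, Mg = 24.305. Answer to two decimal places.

24.92 wt%

Molar mass of (Mg0.73Fe0.27)CaSi2O6 = 0.73·24.305 + 0.27·55.845 + 1·40.078 + 2·28.085 + 6·15.999 = 225.063 g/mol.
Each formula unit contains 1 Ca, equivalent to 1/1 = 1.0000 mol CaO.
M(CaO) = 1×40.078 + 1×15.999 = 56.077 g/mol.
Mass of CaO per formula unit = 1.0000 × 56.077 = 56.077 g.
CaO wt% = 56.077 / 225.063 × 100 = 24.92%.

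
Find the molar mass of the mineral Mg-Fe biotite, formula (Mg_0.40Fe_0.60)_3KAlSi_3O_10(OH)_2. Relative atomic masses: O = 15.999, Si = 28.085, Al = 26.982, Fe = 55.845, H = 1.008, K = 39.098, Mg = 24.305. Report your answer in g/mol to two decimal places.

The formula mass is the sum 1.20·24.305 + 1.80·55.845 + 1·39.098 + 1·26.982 + 3·28.085 + 12·15.999 + 2·1.008.

474.03 g/mol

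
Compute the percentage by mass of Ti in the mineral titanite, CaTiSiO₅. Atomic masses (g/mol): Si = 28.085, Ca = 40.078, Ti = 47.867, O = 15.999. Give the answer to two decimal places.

M(CaTiSiO₅) = 196.025 g/mol.
Ti contributes 1 × 47.867 = 47.867 g per mole.
47.867/196.025 = 0.2442 → 24.42%.

24.42 wt%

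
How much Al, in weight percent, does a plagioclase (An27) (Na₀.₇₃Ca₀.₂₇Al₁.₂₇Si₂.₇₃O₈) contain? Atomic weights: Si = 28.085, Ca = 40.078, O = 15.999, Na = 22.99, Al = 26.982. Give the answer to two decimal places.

12.86 weight percent

Molar mass of Na₀.₇₃Ca₀.₂₇Al₁.₂₇Si₂.₇₃O₈: 0.73*22.99 + 0.27*40.078 + 1.27*26.982 + 2.73*28.085 + 8*15.999 = 266.535 g/mol.
Mass of Al per formula unit: 1.27 × 26.982 = 34.267 g.
Weight fraction Al = 34.267 / 266.535 = 0.1286.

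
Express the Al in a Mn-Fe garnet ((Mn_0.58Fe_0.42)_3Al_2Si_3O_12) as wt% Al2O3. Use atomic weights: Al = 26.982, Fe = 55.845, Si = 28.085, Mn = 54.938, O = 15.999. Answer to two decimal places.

M((Mn_0.58Fe_0.42)_3Al_2Si_3O_12) = 496.164 g/mol; M(Al2O3) = 101.961 g/mol.
Moles Al2O3 per formula unit = 2 Al ÷ 2 = 1.0000.
Al2O3 fraction = (1.0000 × 101.961) / 496.164 = 101.961/496.164 = 0.2055.

20.55 wt%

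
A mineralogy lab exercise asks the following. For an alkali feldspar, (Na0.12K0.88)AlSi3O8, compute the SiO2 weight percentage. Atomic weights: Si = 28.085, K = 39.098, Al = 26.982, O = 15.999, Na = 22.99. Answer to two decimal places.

65.21 wt%

Formula mass = 276.394 g/mol.
3 Si → 3.0000 mol SiO2 per formula unit; M(SiO2) = 60.083, so SiO2 mass = 180.249 g.
180.249/276.394 × 100 = 65.21 wt%.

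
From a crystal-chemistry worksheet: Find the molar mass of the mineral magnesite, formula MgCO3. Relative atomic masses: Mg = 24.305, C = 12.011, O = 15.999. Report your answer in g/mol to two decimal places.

M = 1*24.305 + 1*12.011 + 3*15.999

84.31 g/mol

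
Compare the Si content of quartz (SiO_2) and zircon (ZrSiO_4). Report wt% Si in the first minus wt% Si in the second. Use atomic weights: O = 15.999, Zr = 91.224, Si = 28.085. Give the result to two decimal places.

31.42 percentage points

First mineral: 28.085 g Si in 60.083 g formula = 46.74 wt% Si.
Second mineral: 28.085 g Si in 183.305 g formula = 15.32 wt% Si.
46.74% − 15.32% gives a difference of 31.42 percentage points.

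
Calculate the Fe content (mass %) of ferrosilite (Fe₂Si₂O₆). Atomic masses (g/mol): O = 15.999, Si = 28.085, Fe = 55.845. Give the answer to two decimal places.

42.33 mass %

M(Fe₂Si₂O₆) = 263.854 g/mol.
Fe contributes 2 × 55.845 = 111.690 g per mole.
111.690/263.854 = 0.4233 → 42.33%.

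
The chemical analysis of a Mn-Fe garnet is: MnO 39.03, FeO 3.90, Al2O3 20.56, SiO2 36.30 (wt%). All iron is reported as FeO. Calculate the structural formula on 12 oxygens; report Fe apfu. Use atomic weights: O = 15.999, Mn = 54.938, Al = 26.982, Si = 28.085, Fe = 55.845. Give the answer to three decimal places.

MnO (M=70.937): mol = 0.55021; Mn = 0.55021, O = 0.55021.
FeO (M=71.844): mol = 0.05428; Fe = 0.05428, O = 0.05428.
Al2O3 (M=101.961): mol = 0.20165; Al = 0.40330, O = 0.60495.
SiO2 (M=60.083): mol = 0.60416; Si = 0.60416, O = 1.20832.
ΣO = 2.41776; factor = 12/ΣO = 4.96327.
Fe apfu = 0.05428 × 4.96327 = 0.269.

0.269 Fe apfu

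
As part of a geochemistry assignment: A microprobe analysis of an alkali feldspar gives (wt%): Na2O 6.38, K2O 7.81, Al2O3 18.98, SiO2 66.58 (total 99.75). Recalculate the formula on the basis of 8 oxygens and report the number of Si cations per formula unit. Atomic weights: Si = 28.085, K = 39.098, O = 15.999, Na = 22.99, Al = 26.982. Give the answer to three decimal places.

2.994 Si apfu

6.38 wt% Na2O ÷ 61.979 g/mol = 0.10294 mol, giving 0.20588 Na and 0.10294 O.
7.81 wt% K2O ÷ 94.195 g/mol = 0.08291 mol, giving 0.16582 K and 0.08291 O.
18.98 wt% Al2O3 ÷ 101.961 g/mol = 0.18615 mol, giving 0.37230 Al and 0.55845 O.
66.58 wt% SiO2 ÷ 60.083 g/mol = 1.10813 mol, giving 1.10813 Si and 2.21626 O.
Oxygen sums to 2.96056; scaling by 8/2.96056 = 2.70219 puts the formula on 8 O.
Si: 1.10813 × 2.70219 = 2.994 atoms per formula unit.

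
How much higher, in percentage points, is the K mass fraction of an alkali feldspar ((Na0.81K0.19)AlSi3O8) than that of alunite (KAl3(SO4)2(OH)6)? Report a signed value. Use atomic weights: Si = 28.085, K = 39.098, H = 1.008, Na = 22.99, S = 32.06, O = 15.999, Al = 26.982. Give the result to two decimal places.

-6.64 percentage points

First mineral: 7.429 g K in 265.280 g formula = 2.80 wt% K.
Second mineral: 39.098 g K in 414.198 g formula = 9.44 wt% K.
2.80% − 9.44% gives a difference of -6.64 percentage points.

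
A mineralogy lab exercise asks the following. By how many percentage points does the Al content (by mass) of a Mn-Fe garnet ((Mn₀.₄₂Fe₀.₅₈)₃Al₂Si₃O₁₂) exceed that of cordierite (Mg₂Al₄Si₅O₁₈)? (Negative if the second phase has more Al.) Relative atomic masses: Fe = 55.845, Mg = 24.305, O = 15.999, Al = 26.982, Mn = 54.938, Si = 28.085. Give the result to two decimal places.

-7.58 percentage points

M((Mn₀.₄₂Fe₀.₅₈)₃Al₂Si₃O₁₂) = 496.599 g/mol, so wt% Al = 53.964/496.599 × 100 = 10.87%.
M(Mg₂Al₄Si₅O₁₈) = 584.945 g/mol, so wt% Al = 107.928/584.945 × 100 = 18.45%.
10.87 − 18.45 = -7.58 pp.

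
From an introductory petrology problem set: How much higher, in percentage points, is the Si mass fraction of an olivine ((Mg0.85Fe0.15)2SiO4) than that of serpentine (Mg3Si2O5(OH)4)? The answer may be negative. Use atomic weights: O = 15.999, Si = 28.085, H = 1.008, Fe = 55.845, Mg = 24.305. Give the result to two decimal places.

-1.57 percentage points

M((Mg0.85Fe0.15)2SiO4) = 150.153 g/mol, so wt% Si = 28.085/150.153 × 100 = 18.70%.
M(Mg3Si2O5(OH)4) = 277.108 g/mol, so wt% Si = 56.170/277.108 × 100 = 20.27%.
18.70 − 20.27 = -1.57 pp.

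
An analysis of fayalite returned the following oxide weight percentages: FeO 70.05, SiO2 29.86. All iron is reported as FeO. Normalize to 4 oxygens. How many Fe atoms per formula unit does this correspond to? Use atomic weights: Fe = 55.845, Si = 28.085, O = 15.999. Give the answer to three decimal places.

70.05 wt% FeO ÷ 71.844 g/mol = 0.97503 mol, giving 0.97503 Fe and 0.97503 O.
29.86 wt% SiO2 ÷ 60.083 g/mol = 0.49698 mol, giving 0.49698 Si and 0.99396 O.
Oxygen sums to 1.96899; scaling by 4/1.96899 = 2.03150 puts the formula on 4 O.
Fe: 0.97503 × 2.03150 = 1.981 atoms per formula unit.

1.981 Fe apfu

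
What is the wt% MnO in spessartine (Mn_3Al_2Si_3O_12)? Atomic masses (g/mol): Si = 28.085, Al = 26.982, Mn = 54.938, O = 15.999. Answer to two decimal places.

42.99 wt%

Formula mass = 495.021 g/mol.
3 Mn → 3.0000 mol MnO per formula unit; M(MnO) = 70.937, so MnO mass = 212.811 g.
212.811/495.021 × 100 = 42.99 wt%.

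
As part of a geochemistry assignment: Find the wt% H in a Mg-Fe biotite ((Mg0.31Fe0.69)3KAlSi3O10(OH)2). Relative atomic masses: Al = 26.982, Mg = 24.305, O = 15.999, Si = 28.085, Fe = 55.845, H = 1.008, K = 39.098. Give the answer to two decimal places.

0.42 weight percent

M((Mg0.31Fe0.69)3KAlSi3O10(OH)2) = 482.542 g/mol.
H contributes 2 × 1.008 = 2.016 g per mole.
2.016/482.542 = 0.0042 → 0.42%.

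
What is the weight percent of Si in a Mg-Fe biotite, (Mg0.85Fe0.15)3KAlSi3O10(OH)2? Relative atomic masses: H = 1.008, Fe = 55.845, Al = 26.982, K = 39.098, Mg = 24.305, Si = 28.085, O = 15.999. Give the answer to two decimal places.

Molar mass of (Mg0.85Fe0.15)3KAlSi3O10(OH)2: 2.55·24.305 + 0.45·55.845 + 1·39.098 + 1·26.982 + 3·28.085 + 12·15.999 + 2·1.008 = 431.447 g/mol.
Mass of Si per formula unit: 3 × 28.085 = 84.255 g.
Weight fraction Si = 84.255 / 431.447 = 0.1953.

19.53 mass %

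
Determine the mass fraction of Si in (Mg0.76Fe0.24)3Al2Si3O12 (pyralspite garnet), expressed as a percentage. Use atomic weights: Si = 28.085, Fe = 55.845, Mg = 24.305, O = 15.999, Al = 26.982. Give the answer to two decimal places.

Formula mass = 2.28·24.305 + 0.72·55.845 + 2·26.982 + 3·28.085 + 12·15.999 = 425.831 g/mol, of which 84.255 g is Si.
So Si makes up 84.255/425.831 = 0.1979 of the mass, i.e. 19.79%.

19.79 weight percent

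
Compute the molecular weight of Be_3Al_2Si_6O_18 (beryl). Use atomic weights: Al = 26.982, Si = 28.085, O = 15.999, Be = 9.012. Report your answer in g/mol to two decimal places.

537.49 g/mol

The formula mass is the sum 3·9.012 + 2·26.982 + 6·28.085 + 18·15.999.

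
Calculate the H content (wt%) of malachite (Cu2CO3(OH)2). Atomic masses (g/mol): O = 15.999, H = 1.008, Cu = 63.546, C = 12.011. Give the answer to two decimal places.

0.91 wt%

M(Cu2CO3(OH)2) = 221.114 g/mol.
H contributes 2 × 1.008 = 2.016 g per mole.
2.016/221.114 = 0.0091 → 0.91%.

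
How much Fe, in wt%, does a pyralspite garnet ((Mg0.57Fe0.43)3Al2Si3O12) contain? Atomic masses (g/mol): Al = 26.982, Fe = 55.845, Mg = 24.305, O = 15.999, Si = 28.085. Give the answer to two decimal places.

Formula mass = 1.71*24.305 + 1.29*55.845 + 2*26.982 + 3*28.085 + 12*15.999 = 443.809 g/mol, of which 72.040 g is Fe.
So Fe makes up 72.040/443.809 = 0.1623 of the mass, i.e. 16.23%.

16.23 wt%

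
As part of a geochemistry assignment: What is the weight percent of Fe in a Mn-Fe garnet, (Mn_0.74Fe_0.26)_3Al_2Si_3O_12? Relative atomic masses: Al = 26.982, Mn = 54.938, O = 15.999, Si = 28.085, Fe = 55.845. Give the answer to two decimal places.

M((Mn_0.74Fe_0.26)_3Al_2Si_3O_12) = 495.728 g/mol.
Fe contributes 0.78 × 55.845 = 43.559 g per mole.
43.559/495.728 = 0.0879 → 8.79%.

8.79 wt%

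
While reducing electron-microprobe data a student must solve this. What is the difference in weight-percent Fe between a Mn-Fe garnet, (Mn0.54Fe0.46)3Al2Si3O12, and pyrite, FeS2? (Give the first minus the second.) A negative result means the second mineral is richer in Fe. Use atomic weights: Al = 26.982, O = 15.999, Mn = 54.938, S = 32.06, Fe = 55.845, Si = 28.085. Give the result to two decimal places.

-31.02 percentage points

M((Mn0.54Fe0.46)3Al2Si3O12) = 496.273 g/mol, so wt% Fe = 77.066/496.273 × 100 = 15.53%.
M(FeS2) = 119.965 g/mol, so wt% Fe = 55.845/119.965 × 100 = 46.55%.
15.53 − 46.55 = -31.02 pp.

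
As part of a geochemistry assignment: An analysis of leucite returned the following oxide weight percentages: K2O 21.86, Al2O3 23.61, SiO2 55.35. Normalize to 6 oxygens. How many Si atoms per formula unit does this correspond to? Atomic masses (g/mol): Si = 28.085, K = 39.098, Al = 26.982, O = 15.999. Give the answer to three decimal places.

21.86 wt% K2O ÷ 94.195 g/mol = 0.23207 mol, giving 0.46414 K and 0.23207 O.
23.61 wt% Al2O3 ÷ 101.961 g/mol = 0.23156 mol, giving 0.46312 Al and 0.69468 O.
55.35 wt% SiO2 ÷ 60.083 g/mol = 0.92123 mol, giving 0.92123 Si and 1.84246 O.
Oxygen sums to 2.76921; scaling by 6/2.76921 = 2.16668 puts the formula on 6 O.
Si: 0.92123 × 2.16668 = 1.996 atoms per formula unit.

1.996 Si apfu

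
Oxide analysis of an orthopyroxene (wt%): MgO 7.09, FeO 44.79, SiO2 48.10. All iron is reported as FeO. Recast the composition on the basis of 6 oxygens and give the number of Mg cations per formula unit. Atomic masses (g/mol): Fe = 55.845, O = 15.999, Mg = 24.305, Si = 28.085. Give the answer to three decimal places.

0.440 Mg apfu

7.09 wt% MgO ÷ 40.304 g/mol = 0.17591 mol, giving 0.17591 Mg and 0.17591 O.
44.79 wt% FeO ÷ 71.844 g/mol = 0.62343 mol, giving 0.62343 Fe and 0.62343 O.
48.10 wt% SiO2 ÷ 60.083 g/mol = 0.80056 mol, giving 0.80056 Si and 1.60112 O.
Oxygen sums to 2.40046; scaling by 6/2.40046 = 2.49952 puts the formula on 6 O.
Mg: 0.17591 × 2.49952 = 0.440 atoms per formula unit.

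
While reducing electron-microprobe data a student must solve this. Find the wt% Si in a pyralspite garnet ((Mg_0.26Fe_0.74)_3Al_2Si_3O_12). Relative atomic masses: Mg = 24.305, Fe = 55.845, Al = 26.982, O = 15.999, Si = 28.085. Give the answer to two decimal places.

M((Mg_0.26Fe_0.74)_3Al_2Si_3O_12) = 473.141 g/mol.
Si contributes 3 × 28.085 = 84.255 g per mole.
84.255/473.141 = 0.1781 → 17.81%.

17.81 weight percent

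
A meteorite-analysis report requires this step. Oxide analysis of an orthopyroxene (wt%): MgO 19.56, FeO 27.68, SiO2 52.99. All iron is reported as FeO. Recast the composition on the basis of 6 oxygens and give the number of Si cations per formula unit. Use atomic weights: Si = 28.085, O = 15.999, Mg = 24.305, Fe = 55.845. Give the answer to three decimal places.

2.009 Si apfu

MgO (M=40.304): mol = 0.48531; Mg = 0.48531, O = 0.48531.
FeO (M=71.844): mol = 0.38528; Fe = 0.38528, O = 0.38528.
SiO2 (M=60.083): mol = 0.88195; Si = 0.88195, O = 1.76390.
ΣO = 2.63449; factor = 6/ΣO = 2.27748.
Si apfu = 0.88195 × 2.27748 = 2.009.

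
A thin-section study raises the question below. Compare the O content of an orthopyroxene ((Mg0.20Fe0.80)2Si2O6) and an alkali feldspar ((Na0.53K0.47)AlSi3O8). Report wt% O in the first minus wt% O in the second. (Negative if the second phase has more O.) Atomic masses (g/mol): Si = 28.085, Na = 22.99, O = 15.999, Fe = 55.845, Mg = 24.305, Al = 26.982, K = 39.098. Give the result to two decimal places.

First mineral: 95.994 g O in 251.238 g formula = 38.21 wt% O.
Second mineral: 127.992 g O in 269.790 g formula = 47.44 wt% O.
38.21% − 47.44% gives a difference of -9.23 percentage points.

-9.23 percentage points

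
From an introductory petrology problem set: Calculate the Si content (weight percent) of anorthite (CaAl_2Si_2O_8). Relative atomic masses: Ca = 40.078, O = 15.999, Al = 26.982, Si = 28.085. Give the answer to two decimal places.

20.19 weight percent

M(CaAl_2Si_2O_8) = 278.204 g/mol.
Si contributes 2 × 28.085 = 56.170 g per mole.
56.170/278.204 = 0.2019 → 20.19%.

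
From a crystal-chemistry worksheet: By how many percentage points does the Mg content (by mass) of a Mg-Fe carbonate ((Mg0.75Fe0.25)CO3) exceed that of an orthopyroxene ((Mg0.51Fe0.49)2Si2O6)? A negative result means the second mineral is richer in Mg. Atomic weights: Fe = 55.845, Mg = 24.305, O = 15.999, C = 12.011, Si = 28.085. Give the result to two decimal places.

M((Mg0.75Fe0.25)CO3) = 92.198 g/mol, so wt% Mg = 18.229/92.198 × 100 = 19.77%.
M((Mg0.51Fe0.49)2Si2O6) = 231.683 g/mol, so wt% Mg = 24.791/231.683 × 100 = 10.70%.
19.77 − 10.70 = 9.07 pp.

9.07 percentage points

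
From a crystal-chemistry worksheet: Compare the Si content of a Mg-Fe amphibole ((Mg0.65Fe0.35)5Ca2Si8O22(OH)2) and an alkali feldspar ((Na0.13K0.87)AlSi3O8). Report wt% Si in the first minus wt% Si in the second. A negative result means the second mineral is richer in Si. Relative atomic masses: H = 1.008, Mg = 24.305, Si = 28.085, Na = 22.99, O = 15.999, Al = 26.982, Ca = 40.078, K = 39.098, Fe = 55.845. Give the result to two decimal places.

-4.60 percentage points

First mineral: 224.680 g Si in 867.548 g formula = 25.90 wt% Si.
Second mineral: 84.255 g Si in 276.233 g formula = 30.50 wt% Si.
25.90% − 30.50% gives a difference of -4.60 percentage points.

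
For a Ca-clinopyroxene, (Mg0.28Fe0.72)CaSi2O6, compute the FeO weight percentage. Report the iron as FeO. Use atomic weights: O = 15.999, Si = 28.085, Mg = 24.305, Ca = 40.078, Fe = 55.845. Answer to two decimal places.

Molar mass of (Mg0.28Fe0.72)CaSi2O6 = 0.28×24.305 + 0.72×55.845 + 1×40.078 + 2×28.085 + 6×15.999 = 239.256 g/mol.
Each formula unit contains 0.72 Fe, equivalent to 0.72/1 = 0.7200 mol FeO.
M(FeO) = 1×55.845 + 1×15.999 = 71.844 g/mol.
Mass of FeO per formula unit = 0.7200 × 71.844 = 51.728 g.
FeO wt% = 51.728 / 239.256 × 100 = 21.62%.

21.62 wt%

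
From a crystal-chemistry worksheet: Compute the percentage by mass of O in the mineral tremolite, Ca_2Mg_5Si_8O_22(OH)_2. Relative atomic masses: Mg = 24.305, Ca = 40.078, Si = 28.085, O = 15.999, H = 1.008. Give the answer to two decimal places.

47.27 wt%

Formula mass = 2·40.078 + 5·24.305 + 8·28.085 + 24·15.999 + 2·1.008 = 812.353 g/mol, of which 383.976 g is O.
So O makes up 383.976/812.353 = 0.4727 of the mass, i.e. 47.27%.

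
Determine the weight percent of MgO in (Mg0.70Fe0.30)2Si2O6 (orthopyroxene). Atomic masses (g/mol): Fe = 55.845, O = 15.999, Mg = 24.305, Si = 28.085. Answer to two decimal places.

Formula mass = 219.698 g/mol.
1.40 Mg → 1.4000 mol MgO per formula unit; M(MgO) = 40.304, so MgO mass = 56.426 g.
56.426/219.698 × 100 = 25.68 wt%.

25.68 wt%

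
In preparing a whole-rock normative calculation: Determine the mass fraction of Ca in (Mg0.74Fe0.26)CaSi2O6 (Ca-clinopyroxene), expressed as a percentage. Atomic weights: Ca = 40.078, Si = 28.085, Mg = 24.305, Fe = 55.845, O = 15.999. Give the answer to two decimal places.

M((Mg0.74Fe0.26)CaSi2O6) = 224.747 g/mol.
Ca contributes 1 × 40.078 = 40.078 g per mole.
40.078/224.747 = 0.1783 → 17.83%.

17.83 mass %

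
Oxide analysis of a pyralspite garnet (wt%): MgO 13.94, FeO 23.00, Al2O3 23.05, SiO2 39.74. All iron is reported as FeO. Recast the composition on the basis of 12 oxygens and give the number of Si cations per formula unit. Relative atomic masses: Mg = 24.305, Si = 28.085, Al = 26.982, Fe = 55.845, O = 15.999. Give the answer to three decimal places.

2.976 Si apfu

13.94 wt% MgO ÷ 40.304 g/mol = 0.34587 mol, giving 0.34587 Mg and 0.34587 O.
23.00 wt% FeO ÷ 71.844 g/mol = 0.32014 mol, giving 0.32014 Fe and 0.32014 O.
23.05 wt% Al2O3 ÷ 101.961 g/mol = 0.22607 mol, giving 0.45214 Al and 0.67821 O.
39.74 wt% SiO2 ÷ 60.083 g/mol = 0.66142 mol, giving 0.66142 Si and 1.32284 O.
Oxygen sums to 2.66706; scaling by 12/2.66706 = 4.49934 puts the formula on 12 O.
Si: 0.66142 × 4.49934 = 2.976 atoms per formula unit.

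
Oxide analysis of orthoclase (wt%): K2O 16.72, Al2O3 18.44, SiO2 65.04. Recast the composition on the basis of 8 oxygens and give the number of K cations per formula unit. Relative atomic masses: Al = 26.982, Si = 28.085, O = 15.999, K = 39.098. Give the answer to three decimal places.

0.984 K apfu

K2O (M=94.195): mol = 0.17750; K = 0.35500, O = 0.17750.
Al2O3 (M=101.961): mol = 0.18085; Al = 0.36170, O = 0.54255.
SiO2 (M=60.083): mol = 1.08250; Si = 1.08250, O = 2.16500.
ΣO = 2.88505; factor = 8/ΣO = 2.77292.
K apfu = 0.35500 × 2.77292 = 0.984.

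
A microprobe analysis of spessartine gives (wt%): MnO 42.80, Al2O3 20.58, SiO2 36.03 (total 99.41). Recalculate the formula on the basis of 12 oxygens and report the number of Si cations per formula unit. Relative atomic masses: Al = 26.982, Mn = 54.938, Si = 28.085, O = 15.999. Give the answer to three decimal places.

2.988 Si apfu

MnO (M=70.937): mol = 0.60335; Mn = 0.60335, O = 0.60335.
Al2O3 (M=101.961): mol = 0.20184; Al = 0.40368, O = 0.60552.
SiO2 (M=60.083): mol = 0.59967; Si = 0.59967, O = 1.19934.
ΣO = 2.40821; factor = 12/ΣO = 4.98295.
Si apfu = 0.59967 × 4.98295 = 2.988.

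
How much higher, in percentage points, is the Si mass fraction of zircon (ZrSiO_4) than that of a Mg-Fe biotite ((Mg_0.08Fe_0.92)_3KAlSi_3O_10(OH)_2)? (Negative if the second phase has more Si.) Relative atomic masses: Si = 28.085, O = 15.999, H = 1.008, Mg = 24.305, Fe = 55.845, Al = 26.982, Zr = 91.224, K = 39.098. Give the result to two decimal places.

-1.39 percentage points

M(ZrSiO_4) = 183.305 g/mol, so wt% Si = 28.085/183.305 × 100 = 15.32%.
M((Mg_0.08Fe_0.92)_3KAlSi_3O_10(OH)_2) = 504.304 g/mol, so wt% Si = 84.255/504.304 × 100 = 16.71%.
15.32 − 16.71 = -1.39 pp.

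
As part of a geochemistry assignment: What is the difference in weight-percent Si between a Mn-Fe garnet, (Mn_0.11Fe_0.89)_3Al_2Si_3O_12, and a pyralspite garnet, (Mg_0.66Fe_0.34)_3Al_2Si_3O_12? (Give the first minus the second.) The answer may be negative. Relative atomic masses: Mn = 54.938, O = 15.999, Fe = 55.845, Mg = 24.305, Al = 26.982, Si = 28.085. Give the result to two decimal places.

-2.42 percentage points

First mineral: 84.255 g Si in 497.443 g formula = 16.94 wt% Si.
Second mineral: 84.255 g Si in 435.293 g formula = 19.36 wt% Si.
16.94% − 19.36% gives a difference of -2.42 percentage points.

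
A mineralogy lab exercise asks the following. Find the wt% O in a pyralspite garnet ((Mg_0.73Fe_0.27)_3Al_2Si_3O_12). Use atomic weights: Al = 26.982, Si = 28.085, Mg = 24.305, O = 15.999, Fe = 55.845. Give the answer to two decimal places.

Molar mass of (Mg_0.73Fe_0.27)_3Al_2Si_3O_12: 2.19·24.305 + 0.81·55.845 + 2·26.982 + 3·28.085 + 12·15.999 = 428.669 g/mol.
Mass of O per formula unit: 12 × 15.999 = 191.988 g.
Weight fraction O = 191.988 / 428.669 = 0.4479.

44.79 mass %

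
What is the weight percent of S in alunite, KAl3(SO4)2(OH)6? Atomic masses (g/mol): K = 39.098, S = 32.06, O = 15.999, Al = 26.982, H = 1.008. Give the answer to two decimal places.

15.48 wt%

M(KAl3(SO4)2(OH)6) = 414.198 g/mol.
S contributes 2 × 32.06 = 64.120 g per mole.
64.120/414.198 = 0.1548 → 15.48%.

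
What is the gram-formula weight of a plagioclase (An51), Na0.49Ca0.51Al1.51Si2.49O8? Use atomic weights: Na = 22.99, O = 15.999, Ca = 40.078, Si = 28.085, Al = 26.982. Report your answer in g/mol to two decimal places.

The formula mass is the sum 0.49(22.99) + 0.51(40.078) + 1.51(26.982) + 2.49(28.085) + 8(15.999).

270.37 g/mol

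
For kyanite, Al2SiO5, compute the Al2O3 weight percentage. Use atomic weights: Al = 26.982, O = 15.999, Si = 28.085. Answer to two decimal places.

62.92 wt%

M(Al2SiO5) = 162.044 g/mol; M(Al2O3) = 101.961 g/mol.
Moles Al2O3 per formula unit = 2 Al ÷ 2 = 1.0000.
Al2O3 fraction = (1.0000 × 101.961) / 162.044 = 101.961/162.044 = 0.6292.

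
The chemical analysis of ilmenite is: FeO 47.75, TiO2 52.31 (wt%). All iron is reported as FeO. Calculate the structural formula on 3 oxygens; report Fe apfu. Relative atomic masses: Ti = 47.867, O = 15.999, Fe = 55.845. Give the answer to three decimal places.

1.010 Fe apfu

47.75 wt% FeO ÷ 71.844 g/mol = 0.66463 mol, giving 0.66463 Fe and 0.66463 O.
52.31 wt% TiO2 ÷ 79.865 g/mol = 0.65498 mol, giving 0.65498 Ti and 1.30996 O.
Oxygen sums to 1.97459; scaling by 3/1.97459 = 1.51930 puts the formula on 3 O.
Fe: 0.66463 × 1.51930 = 1.010 atoms per formula unit.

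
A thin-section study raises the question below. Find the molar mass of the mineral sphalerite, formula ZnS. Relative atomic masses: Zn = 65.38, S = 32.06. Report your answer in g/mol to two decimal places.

The formula mass is the sum 1·65.38 + 1·32.06.

97.44 g/mol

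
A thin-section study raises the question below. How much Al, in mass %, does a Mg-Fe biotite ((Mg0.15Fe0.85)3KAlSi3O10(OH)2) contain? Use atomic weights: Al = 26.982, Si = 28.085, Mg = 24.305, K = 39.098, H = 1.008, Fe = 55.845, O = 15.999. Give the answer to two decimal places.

M((Mg0.15Fe0.85)3KAlSi3O10(OH)2) = 497.681 g/mol.
Al contributes 1 × 26.982 = 26.982 g per mole.
26.982/497.681 = 0.0542 → 5.42%.

5.42 mass %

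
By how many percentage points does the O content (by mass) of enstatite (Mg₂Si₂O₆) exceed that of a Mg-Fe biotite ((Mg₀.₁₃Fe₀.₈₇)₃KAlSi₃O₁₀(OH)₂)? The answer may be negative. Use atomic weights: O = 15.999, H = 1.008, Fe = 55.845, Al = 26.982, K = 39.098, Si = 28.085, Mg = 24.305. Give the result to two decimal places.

9.38 percentage points

M(Mg₂Si₂O₆) = 200.774 g/mol, so wt% O = 95.994/200.774 × 100 = 47.81%.
M((Mg₀.₁₃Fe₀.₈₇)₃KAlSi₃O₁₀(OH)₂) = 499.573 g/mol, so wt% O = 191.988/499.573 × 100 = 38.43%.
47.81 − 38.43 = 9.38 pp.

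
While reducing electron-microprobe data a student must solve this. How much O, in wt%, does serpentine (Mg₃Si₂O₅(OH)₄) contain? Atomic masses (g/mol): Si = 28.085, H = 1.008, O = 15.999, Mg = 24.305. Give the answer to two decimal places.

51.96 wt%

Formula mass = 3·24.305 + 2·28.085 + 9·15.999 + 4·1.008 = 277.108 g/mol, of which 143.991 g is O.
So O makes up 143.991/277.108 = 0.5196 of the mass, i.e. 51.96%.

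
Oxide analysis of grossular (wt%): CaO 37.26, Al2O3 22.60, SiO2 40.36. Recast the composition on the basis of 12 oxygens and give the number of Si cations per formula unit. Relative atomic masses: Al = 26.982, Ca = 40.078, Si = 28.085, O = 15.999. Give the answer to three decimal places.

CaO (M=56.077): mol = 0.66444; Ca = 0.66444, O = 0.66444.
Al2O3 (M=101.961): mol = 0.22165; Al = 0.44330, O = 0.66495.
SiO2 (M=60.083): mol = 0.67174; Si = 0.67174, O = 1.34348.
ΣO = 2.67287; factor = 12/ΣO = 4.48956.
Si apfu = 0.67174 × 4.48956 = 3.016.

3.016 Si apfu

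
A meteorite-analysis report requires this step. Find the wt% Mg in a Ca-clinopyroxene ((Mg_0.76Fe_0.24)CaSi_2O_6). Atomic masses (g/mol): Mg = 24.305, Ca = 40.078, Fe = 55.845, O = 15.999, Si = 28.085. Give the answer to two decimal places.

Formula mass = 0.76×24.305 + 0.24×55.845 + 1×40.078 + 2×28.085 + 6×15.999 = 224.117 g/mol, of which 18.472 g is Mg.
So Mg makes up 18.472/224.117 = 0.0824 of the mass, i.e. 8.24%.

8.24 wt%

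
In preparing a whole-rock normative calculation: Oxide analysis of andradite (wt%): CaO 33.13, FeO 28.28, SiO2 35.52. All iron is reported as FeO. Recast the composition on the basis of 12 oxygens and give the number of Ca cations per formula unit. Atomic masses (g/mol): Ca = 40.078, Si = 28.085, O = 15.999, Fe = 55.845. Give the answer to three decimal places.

3.272 Ca apfu

CaO: 33.13/56.077 = 0.59079 mol → 0.59079 mol Ca, 0.59079 mol O.
FeO: 28.28/71.844 = 0.39363 mol → 0.39363 mol Fe, 0.39363 mol O.
SiO2: 35.52/60.083 = 0.59118 mol → 0.59118 mol Si, 1.18236 mol O.
Total oxygen = 2.16678 mol. Normalization factor = 12/2.16678 = 5.53817.
Ca per 12 O = 0.59079 × 5.53817 = 3.272.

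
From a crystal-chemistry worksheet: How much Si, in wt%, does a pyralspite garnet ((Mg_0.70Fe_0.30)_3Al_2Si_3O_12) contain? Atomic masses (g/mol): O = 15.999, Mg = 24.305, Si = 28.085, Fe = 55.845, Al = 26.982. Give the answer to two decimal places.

Formula mass = 2.10×24.305 + 0.90×55.845 + 2×26.982 + 3×28.085 + 12×15.999 = 431.508 g/mol, of which 84.255 g is Si.
So Si makes up 84.255/431.508 = 0.1953 of the mass, i.e. 19.53%.

19.53 wt%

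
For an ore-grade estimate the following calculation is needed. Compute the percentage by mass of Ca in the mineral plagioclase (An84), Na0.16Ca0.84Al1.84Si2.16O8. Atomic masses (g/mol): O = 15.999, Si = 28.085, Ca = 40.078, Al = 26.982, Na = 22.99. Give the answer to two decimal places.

M(Na0.16Ca0.84Al1.84Si2.16O8) = 275.646 g/mol.
Ca contributes 0.84 × 40.078 = 33.666 g per mole.
33.666/275.646 = 0.1221 → 12.21%.

12.21 wt%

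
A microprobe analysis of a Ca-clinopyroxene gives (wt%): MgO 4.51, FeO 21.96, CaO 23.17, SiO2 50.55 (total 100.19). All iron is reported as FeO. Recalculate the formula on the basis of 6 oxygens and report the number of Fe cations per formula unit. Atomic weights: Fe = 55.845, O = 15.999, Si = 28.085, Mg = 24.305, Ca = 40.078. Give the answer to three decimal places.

4.51 wt% MgO ÷ 40.304 g/mol = 0.11190 mol, giving 0.11190 Mg and 0.11190 O.
21.96 wt% FeO ÷ 71.844 g/mol = 0.30566 mol, giving 0.30566 Fe and 0.30566 O.
23.17 wt% CaO ÷ 56.077 g/mol = 0.41318 mol, giving 0.41318 Ca and 0.41318 O.
50.55 wt% SiO2 ÷ 60.083 g/mol = 0.84134 mol, giving 0.84134 Si and 1.68268 O.
Oxygen sums to 2.51342; scaling by 6/2.51342 = 2.38719 puts the formula on 6 O.
Fe: 0.30566 × 2.38719 = 0.730 atoms per formula unit.

0.730 Fe apfu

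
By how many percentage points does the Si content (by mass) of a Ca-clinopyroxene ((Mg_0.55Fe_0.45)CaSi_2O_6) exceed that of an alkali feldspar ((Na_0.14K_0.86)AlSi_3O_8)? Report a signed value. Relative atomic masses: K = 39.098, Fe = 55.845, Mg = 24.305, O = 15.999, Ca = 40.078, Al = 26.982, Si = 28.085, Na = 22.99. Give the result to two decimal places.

Si in (Mg_0.55Fe_0.45)CaSi_2O_6: molar mass 230.740 g/mol; 2×28.085 = 56.170 g → 24.34 wt%.
Si in (Na_0.14K_0.86)AlSi_3O_8: molar mass 276.072 g/mol; 3×28.085 = 84.255 g → 30.52 wt%.
Difference = 24.34 − 30.52 = -6.18 percentage points.

-6.18 percentage points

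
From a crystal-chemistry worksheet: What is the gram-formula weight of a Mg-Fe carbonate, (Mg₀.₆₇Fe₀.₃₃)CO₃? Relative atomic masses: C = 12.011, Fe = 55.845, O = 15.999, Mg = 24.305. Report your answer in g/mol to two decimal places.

94.72 g/mol

The formula mass is the sum 0.67×24.305 + 0.33×55.845 + 1×12.011 + 3×15.999.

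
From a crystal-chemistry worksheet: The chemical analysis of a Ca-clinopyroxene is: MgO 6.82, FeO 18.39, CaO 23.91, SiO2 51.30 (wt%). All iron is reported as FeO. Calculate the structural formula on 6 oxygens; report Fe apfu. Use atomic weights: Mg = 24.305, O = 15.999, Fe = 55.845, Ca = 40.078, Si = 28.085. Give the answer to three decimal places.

0.600 Fe apfu

6.82 wt% MgO ÷ 40.304 g/mol = 0.16921 mol, giving 0.16921 Mg and 0.16921 O.
18.39 wt% FeO ÷ 71.844 g/mol = 0.25597 mol, giving 0.25597 Fe and 0.25597 O.
23.91 wt% CaO ÷ 56.077 g/mol = 0.42638 mol, giving 0.42638 Ca and 0.42638 O.
51.30 wt% SiO2 ÷ 60.083 g/mol = 0.85382 mol, giving 0.85382 Si and 1.70764 O.
Oxygen sums to 2.55920; scaling by 6/2.55920 = 2.34448 puts the formula on 6 O.
Fe: 0.25597 × 2.34448 = 0.600 atoms per formula unit.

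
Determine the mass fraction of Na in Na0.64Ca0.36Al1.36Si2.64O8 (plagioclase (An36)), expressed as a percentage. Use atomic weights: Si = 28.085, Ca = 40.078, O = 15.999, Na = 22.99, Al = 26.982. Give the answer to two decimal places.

Molar mass of Na0.64Ca0.36Al1.36Si2.64O8: 0.64*22.99 + 0.36*40.078 + 1.36*26.982 + 2.64*28.085 + 8*15.999 = 267.974 g/mol.
Mass of Na per formula unit: 0.64 × 22.99 = 14.714 g.
Weight fraction Na = 14.714 / 267.974 = 0.0549.

5.49 wt%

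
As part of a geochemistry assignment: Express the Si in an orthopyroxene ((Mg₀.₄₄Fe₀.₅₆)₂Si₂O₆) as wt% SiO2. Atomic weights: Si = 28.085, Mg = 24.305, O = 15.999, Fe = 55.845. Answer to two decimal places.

50.90 wt%

Formula mass = 236.099 g/mol.
2 Si → 2.0000 mol SiO2 per formula unit; M(SiO2) = 60.083, so SiO2 mass = 120.166 g.
120.166/236.099 × 100 = 50.90 wt%.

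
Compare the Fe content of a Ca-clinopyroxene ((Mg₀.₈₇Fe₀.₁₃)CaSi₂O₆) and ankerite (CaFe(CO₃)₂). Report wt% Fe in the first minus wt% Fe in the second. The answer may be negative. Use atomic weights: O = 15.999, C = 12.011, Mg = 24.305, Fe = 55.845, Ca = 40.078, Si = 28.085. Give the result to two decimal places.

-22.57 percentage points

First mineral: 7.260 g Fe in 220.647 g formula = 3.29 wt% Fe.
Second mineral: 55.845 g Fe in 215.939 g formula = 25.86 wt% Fe.
3.29% − 25.86% gives a difference of -22.57 percentage points.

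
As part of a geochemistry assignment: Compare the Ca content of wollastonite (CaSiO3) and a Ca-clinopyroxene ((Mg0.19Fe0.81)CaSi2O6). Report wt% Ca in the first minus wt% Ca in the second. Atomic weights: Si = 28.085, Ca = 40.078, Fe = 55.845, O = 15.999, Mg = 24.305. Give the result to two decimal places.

17.95 percentage points

First mineral: 40.078 g Ca in 116.160 g formula = 34.50 wt% Ca.
Second mineral: 40.078 g Ca in 242.094 g formula = 16.55 wt% Ca.
34.50% − 16.55% gives a difference of 17.95 percentage points.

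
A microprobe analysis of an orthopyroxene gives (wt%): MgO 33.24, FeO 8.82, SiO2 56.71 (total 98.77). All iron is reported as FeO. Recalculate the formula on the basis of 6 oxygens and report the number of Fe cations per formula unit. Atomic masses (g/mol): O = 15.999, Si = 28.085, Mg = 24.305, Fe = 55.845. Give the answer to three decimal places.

0.260 Fe apfu

MgO: 33.24/40.304 = 0.82473 mol → 0.82473 mol Mg, 0.82473 mol O.
FeO: 8.82/71.844 = 0.12277 mol → 0.12277 mol Fe, 0.12277 mol O.
SiO2: 56.71/60.083 = 0.94386 mol → 0.94386 mol Si, 1.88772 mol O.
Total oxygen = 2.83522 mol. Normalization factor = 6/2.83522 = 2.11624.
Fe per 6 O = 0.12277 × 2.11624 = 0.260.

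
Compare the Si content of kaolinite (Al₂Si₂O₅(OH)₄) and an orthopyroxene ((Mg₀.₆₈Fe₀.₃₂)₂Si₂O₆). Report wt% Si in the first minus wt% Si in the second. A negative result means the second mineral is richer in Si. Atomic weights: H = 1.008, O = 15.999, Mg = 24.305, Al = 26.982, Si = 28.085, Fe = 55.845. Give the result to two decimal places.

-3.66 percentage points

M(Al₂Si₂O₅(OH)₄) = 258.157 g/mol, so wt% Si = 56.170/258.157 × 100 = 21.76%.
M((Mg₀.₆₈Fe₀.₃₂)₂Si₂O₆) = 220.960 g/mol, so wt% Si = 56.170/220.960 × 100 = 25.42%.
21.76 − 25.42 = -3.66 pp.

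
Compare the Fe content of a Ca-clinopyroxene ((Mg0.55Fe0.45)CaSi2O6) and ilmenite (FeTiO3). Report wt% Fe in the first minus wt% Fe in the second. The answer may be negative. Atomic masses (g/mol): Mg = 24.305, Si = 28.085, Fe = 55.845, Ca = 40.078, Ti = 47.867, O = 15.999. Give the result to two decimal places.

First mineral: 25.130 g Fe in 230.740 g formula = 10.89 wt% Fe.
Second mineral: 55.845 g Fe in 151.709 g formula = 36.81 wt% Fe.
10.89% − 36.81% gives a difference of -25.92 percentage points.

-25.92 percentage points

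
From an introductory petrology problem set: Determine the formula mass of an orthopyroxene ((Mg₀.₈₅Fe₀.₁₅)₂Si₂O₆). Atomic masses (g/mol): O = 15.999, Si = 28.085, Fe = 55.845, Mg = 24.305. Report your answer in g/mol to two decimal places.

210.24 g/mol

The formula mass is the sum 1.70(24.305) + 0.30(55.845) + 2(28.085) + 6(15.999).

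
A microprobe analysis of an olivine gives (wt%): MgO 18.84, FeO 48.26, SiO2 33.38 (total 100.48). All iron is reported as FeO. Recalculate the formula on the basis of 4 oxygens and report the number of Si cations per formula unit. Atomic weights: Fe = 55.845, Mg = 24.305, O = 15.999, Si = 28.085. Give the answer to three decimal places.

MgO: 18.84/40.304 = 0.46745 mol → 0.46745 mol Mg, 0.46745 mol O.
FeO: 48.26/71.844 = 0.67173 mol → 0.67173 mol Fe, 0.67173 mol O.
SiO2: 33.38/60.083 = 0.55556 mol → 0.55556 mol Si, 1.11112 mol O.
Total oxygen = 2.25030 mol. Normalization factor = 4/2.25030 = 1.77754.
Si per 4 O = 0.55556 × 1.77754 = 0.988.

0.988 Si apfu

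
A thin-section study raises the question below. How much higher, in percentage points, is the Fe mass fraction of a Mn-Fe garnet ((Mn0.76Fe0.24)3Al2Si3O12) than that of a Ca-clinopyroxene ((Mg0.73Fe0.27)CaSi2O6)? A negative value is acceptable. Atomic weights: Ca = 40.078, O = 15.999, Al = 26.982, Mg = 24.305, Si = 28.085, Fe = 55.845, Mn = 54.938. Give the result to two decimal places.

First mineral: 40.208 g Fe in 495.674 g formula = 8.11 wt% Fe.
Second mineral: 15.078 g Fe in 225.063 g formula = 6.70 wt% Fe.
8.11% − 6.70% gives a difference of 1.41 percentage points.

1.41 percentage points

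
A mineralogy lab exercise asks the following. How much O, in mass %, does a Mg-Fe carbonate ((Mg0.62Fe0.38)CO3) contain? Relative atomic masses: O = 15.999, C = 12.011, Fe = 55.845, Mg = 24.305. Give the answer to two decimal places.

M((Mg0.62Fe0.38)CO3) = 96.298 g/mol.
O contributes 3 × 15.999 = 47.997 g per mole.
47.997/96.298 = 0.4984 → 49.84%.

49.84 mass %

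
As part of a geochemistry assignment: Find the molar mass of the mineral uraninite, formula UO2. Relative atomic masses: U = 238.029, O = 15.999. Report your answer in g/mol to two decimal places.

M = 1·238.029 + 2·15.999

270.03 g/mol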